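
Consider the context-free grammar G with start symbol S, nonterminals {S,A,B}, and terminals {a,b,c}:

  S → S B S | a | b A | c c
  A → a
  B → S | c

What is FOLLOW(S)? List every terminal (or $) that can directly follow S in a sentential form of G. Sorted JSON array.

Compute FIRST by fixpoint:
[1]
  A via A→a: +{a}
  B via B→c: +{c}
  S via S→a: +{a}
  S via S→b A: +{b}
  S via S→c c: +{c}
  S: {a,b,c}  A: {a}  B: {c}
[2]
  B via B→S: +{a,b}
  S: {a,b,c}  A: {a}  B: {a,b,c}
[3] (stable)
  S: {a,b,c}  A: {a}  B: {a,b,c}

FOLLOW sets:
FOLLOW(S) := {$}
iter 1:
  S→S B S: FOLLOW(S) ⊇ FIRST(B) = {a,b,c}; new: +{a,b,c}
  S→S B S: FOLLOW(B) ⊇ FIRST(S) = {a,b,c}; new: +{a,b,c}
  S→b A: FOLLOW(A) ⊇ FOLLOW(S) ⊇ {$,a,b,c}; new: +{$,a,b,c}
  S: {$,a,b,c}  A: {$,a,b,c}  B: {a,b,c}
iter 2: done
  S: {$,a,b,c}  A: {$,a,b,c}  B: {a,b,c}

FOLLOW(S) = ["$", "a", "b", "c"]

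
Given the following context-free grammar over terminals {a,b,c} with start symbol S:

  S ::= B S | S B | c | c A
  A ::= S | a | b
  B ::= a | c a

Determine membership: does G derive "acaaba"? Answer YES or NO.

CNF form of G:
  S -> B S | S B | T0 A | c
  A -> B S | S B | T0 A | a | b | c
  B -> T0 T1 | a
  T0 -> c
  T1 -> a

Fill CYK table bottom-up:
  T[0,0] 'a' = {A,B,T1}  orig:{A,B}
  T[1,1] 'c' = {A,S,T0}  orig:{A,S}
  T[2,2] 'a' = {A,B,T1}  orig:{A,B}
  T[3,3] 'a' = {A,B,T1}  orig:{A,B}
  T[4,4] 'b' = {A}
  T[5,5] 'a' = {A,B,T1}  orig:{A,B}
  T[0,1] 'ac' = {A,S}
  T[1,2] 'ca' = {A,B,S}
  T[2,3] 'aa' = ∅
  T[3,4] 'ab' = ∅
  T[4,5] 'ba' = ∅
  T[0,2] 'aca' = {A,S}
  T[1,3] 'caa' = {A,S}
  T[2,4] 'aab' = ∅
  T[3,5] 'aba' = ∅
  T[0,3] 'acaa' = {A,S}
  T[1,4] 'caab' = ∅
  T[2,5] 'aaba' = ∅
  T[0,4] 'acaab' = ∅
  T[1,5] 'caaba' = ∅
  T[0,5] 'acaaba' = ∅

S ∉ T[0,5] ⇒ NO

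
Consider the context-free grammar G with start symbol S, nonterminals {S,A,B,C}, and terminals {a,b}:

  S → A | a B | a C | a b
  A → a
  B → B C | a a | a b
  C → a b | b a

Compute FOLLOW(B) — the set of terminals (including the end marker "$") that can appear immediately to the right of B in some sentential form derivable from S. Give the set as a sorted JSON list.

FIRST iteration:
iter 1:
  A via A→a: +{a}
  B via B→a a: +{a}
  C via C→a b: +{a}
  C via C→b a: +{b}
  S via S→A: +{a}
  FIRST(S)={a}  FIRST(A)={a}  FIRST(B)={a}  FIRST(C)={a,b}
iter 2: (stable)
  FIRST(S)={a}  FIRST(A)={a}  FIRST(B)={a}  FIRST(C)={a,b}

Compute FOLLOW by fixpoint:
initialize: $ ∈ FOLLOW(S)
round 1:
  B→B C: FOLLOW(B) ⊇ FIRST(C) = {a,b}; new: +{a,b}
  B→B C: FOLLOW(C) ⊇ FOLLOW(B) ⊇ {a,b}; new: +{a,b}
  S→A: FOLLOW(A) ⊇ FOLLOW(S) ⊇ {$}; new: +{$}
  S→a B: FOLLOW(B) ⊇ FOLLOW(S) ⊇ {$}; new: +{$}
  S→a C: FOLLOW(C) ⊇ FOLLOW(S) ⊇ {$}; new: +{$}
  S: {$}  A: {$}  B: {$,a,b}  C: {$,a,b}
round 2: (no change)
  S: {$}  A: {$}  B: {$,a,b}  C: {$,a,b}

FOLLOW(B) = ["$", "a", "b"]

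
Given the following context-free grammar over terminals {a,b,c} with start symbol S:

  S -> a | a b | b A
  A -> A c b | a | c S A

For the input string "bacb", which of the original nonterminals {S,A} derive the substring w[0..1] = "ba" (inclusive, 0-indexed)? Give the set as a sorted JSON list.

CNF form of G:
  S -> T1 A | T2 T1 | a
  A -> A X3 | T0 X4 | a
  T0 -> c
  T1 -> b
  T2 -> a
  X3 -> T0 T1
  X4 -> S A

CYK fill — only the sub-triangle for w[0..1]:
  T[0,0] 'b' = {T1}  orig:{}
  T[1,1] 'a' = {A,S,T2}  orig:{A,S}
  T[0,1] 'ba' = {S}

Original NTs in T[0,1] deriving "ba": ["S"]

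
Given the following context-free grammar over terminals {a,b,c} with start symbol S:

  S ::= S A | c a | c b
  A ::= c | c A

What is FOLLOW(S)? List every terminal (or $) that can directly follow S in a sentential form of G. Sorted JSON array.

FIRST iteration:
pass 1:
  A via A→c: +{c}
  S via S→c a: +{c}
  FIRST[S]={c}  FIRST[A]={c}
pass 2: (stable)
  FIRST[S]={c}  FIRST[A]={c}

FOLLOW iteration:
FOLLOW(S) := {$}
round 1:
  S→S A: FOLLOW(S) ⊇ FIRST(A) = {c}; new: +{c}
  S→S A: FOLLOW(A) ⊇ FOLLOW(S) ⊇ {$,c}; new: +{$,c}
  FOLLOW[S]={$,c}  FOLLOW[A]={$,c}
round 2: done
  FOLLOW[S]={$,c}  FOLLOW[A]={$,c}

FOLLOW(S) = ["$", "c"]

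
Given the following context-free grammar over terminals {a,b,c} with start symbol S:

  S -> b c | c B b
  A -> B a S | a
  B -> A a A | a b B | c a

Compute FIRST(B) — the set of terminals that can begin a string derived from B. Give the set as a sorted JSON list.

Compute FIRST by fixpoint:
[1]
  A via A→a: +{a}
  B via B→A a A: +{a}
  B via B→c a: +{c}
  S via S→b c: +{b}
  S via S→c B b: +{c}
  S: {b,c}  A: {a}  B: {a,c}
[2]
  A via A→B a S: +{c}
  S: {b,c}  A: {a,c}  B: {a,c}
[3] — fixpoint
  S: {b,c}  A: {a,c}  B: {a,c}

FIRST(B) = ["a", "c"]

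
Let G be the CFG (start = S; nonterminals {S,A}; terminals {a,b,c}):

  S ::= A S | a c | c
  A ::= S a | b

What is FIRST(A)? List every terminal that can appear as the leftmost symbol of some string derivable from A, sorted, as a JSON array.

Compute FIRST by fixpoint:
[1]
  A via A→b: +{b}
  S via S→A S: +{b}
  S via S→a c: +{a}
  S via S→c: +{c}
  FIRST[S]={a,b,c}  FIRST[A]={b}
[2]
  A via A→S a: +{a,c}
  FIRST[S]={a,b,c}  FIRST[A]={a,b,c}
[3] done
  FIRST[S]={a,b,c}  FIRST[A]={a,b,c}

FIRST(A) = ["a", "b", "c"]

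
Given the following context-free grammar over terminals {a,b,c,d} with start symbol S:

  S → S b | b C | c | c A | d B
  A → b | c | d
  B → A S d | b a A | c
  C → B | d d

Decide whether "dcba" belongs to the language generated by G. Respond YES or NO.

Convert to CNF:
  S -> S T1 | T0 B | T1 C | T3 A | c
  A -> b | c | d
  B -> A X4 | T1 X5 | c
  C -> A X6 | T0 T0 | T1 X7 | c
  T0 -> d
  T1 -> b
  T2 -> a
  T3 -> c
  X4 -> S T0
  X5 -> T2 A
  X6 -> S T0
  X7 -> T2 A

Fill CYK table bottom-up:
  [0..0]={A,T0}  "d"  orig:{A}
  [1..1]={A,B,C,S,T3}  "c"  orig:{A,B,C,S}
  [2..2]={A,T1}  "b"  orig:{A}
  [3..3]={T2}  "a"  orig:{}
  [0..1]={S}  "dc"
  [1..2]={S}  "cb"
  [2..3]=∅  "ba"
  [0..2]={S}  "dcb"
  [1..3]=∅  "cba"
  [0..3]=∅  "dcba"

S ∉ T[0,3] ⇒ NO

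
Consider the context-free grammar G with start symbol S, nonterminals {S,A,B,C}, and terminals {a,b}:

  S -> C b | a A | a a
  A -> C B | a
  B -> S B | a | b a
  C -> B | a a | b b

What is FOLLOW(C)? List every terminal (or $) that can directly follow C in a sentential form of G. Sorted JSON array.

FIRST iteration:
pass 1:
  A via A→a: +{a}
  B via B→a: +{a}
  B via B→b a: +{b}
  C via C→B: +{a,b}
  S via S→C b: +{a,b}
  S: {a,b}  A: {a}  B: {a,b}  C: {a,b}
pass 2:
  A via A→C B: +{b}
  S: {a,b}  A: {a,b}  B: {a,b}  C: {a,b}
pass 3: done
  S: {a,b}  A: {a,b}  B: {a,b}  C: {a,b}

Compute FOLLOW by fixpoint:
seed FOLLOW(S) with $
[1]
  A→C B: FOLLOW(C) ⊇ FIRST(B) = {a,b}; new: +{a,b}
  B→S B: FOLLOW(S) ⊇ FIRST(B) = {a,b}; new: +{a,b}
  C→B: FOLLOW(B) ⊇ FOLLOW(C) ⊇ {a,b}; new: +{a,b}
  S→a A: FOLLOW(A) ⊇ FOLLOW(S) ⊇ {$,a,b}; new: +{$,a,b}
  FOLLOW(S)={$,a,b}  FOLLOW(A)={$,a,b}  FOLLOW(B)={a,b}  FOLLOW(C)={a,b}
[2]
  A→C B: FOLLOW(B) ⊇ FOLLOW(A) ⊇ {$,a,b}; new: +{$}
  FOLLOW(S)={$,a,b}  FOLLOW(A)={$,a,b}  FOLLOW(B)={$,a,b}  FOLLOW(C)={a,b}
[3] done
  FOLLOW(S)={$,a,b}  FOLLOW(A)={$,a,b}  FOLLOW(B)={$,a,b}  FOLLOW(C)={a,b}

FOLLOW(C) = ["a", "b"]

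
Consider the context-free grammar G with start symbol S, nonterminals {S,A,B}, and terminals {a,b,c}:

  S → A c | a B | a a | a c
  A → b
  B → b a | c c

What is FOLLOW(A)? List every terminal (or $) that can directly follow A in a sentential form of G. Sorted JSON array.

FIRST iteration:
[1]
  A via A→b: +{b}
  B via B→b a: +{b}
  B via B→c c: +{c}
  S via S→A c: +{b}
  S via S→a B: +{a}
  FIRST[S]={a,b}  FIRST[A]={b}  FIRST[B]={b,c}
[2] done
  FIRST[S]={a,b}  FIRST[A]={b}  FIRST[B]={b,c}

FOLLOW iteration:
FOLLOW(S) := {$}
iter 1:
  S→A c: FOLLOW(A) ⊇ FIRST(c) = {c}; new: +{c}
  S→a B: FOLLOW(B) ⊇ FOLLOW(S) ⊇ {$}; new: +{$}
  FOLLOW(S)={$}  FOLLOW(A)={c}  FOLLOW(B)={$}
iter 2: — fixpoint
  FOLLOW(S)={$}  FOLLOW(A)={c}  FOLLOW(B)={$}

FOLLOW(A) = ["c"]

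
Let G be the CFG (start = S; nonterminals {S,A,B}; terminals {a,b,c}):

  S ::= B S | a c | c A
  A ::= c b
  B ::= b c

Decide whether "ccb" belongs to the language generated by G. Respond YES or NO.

CNF form of G:
  S -> B S | T0 A | T2 T0
  A -> T0 T1
  B -> T1 T0
  T0 -> c
  T1 -> b
  T2 -> a

CYK fill:
  cell(0,0) c: {T0}  orig:{}
  cell(1,1) c: {T0}  orig:{}
  cell(2,2) b: {T1}  orig:{}
  cell(0,1) cc: ∅
  cell(1,2) cb: {A}
  cell(0,2) ccb: {S}

S ∈ T[0,2] ⇒ YES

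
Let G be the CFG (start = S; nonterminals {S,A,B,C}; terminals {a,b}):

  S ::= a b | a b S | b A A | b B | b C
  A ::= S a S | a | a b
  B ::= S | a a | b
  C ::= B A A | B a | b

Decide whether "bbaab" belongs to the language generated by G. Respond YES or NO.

CNF form of G:
  S -> T0 T1 | T0 X6 | T1 B | T1 C | T1 X7
  A -> S X2 | T0 T1 | a
  B -> T0 T0 | T0 T1 | T0 X3 | T1 B | T1 C | T1 X4 | b
  C -> B T0 | B X5 | b
  T0 -> a
  T1 -> b
  X2 -> T0 S
  X3 -> T1 S
  X4 -> A A
  X5 -> A A
  X6 -> T1 S
  X7 -> A A

CYK fill:
  cell(0,0) b: {B,C,T1}  orig:{B,C}
  cell(1,1) b: {B,C,T1}  orig:{B,C}
  cell(2,2) a: {A,T0}  orig:{A}
  cell(3,3) a: {A,T0}  orig:{A}
  cell(4,4) b: {B,C,T1}  orig:{B,C}
  cell(0,1) bb: {B,S}
  cell(1,2) ba: {C}
  cell(2,3) aa: {B,X4,X5,X7}  orig:{B}
  cell(3,4) ab: {A,B,S}
  cell(0,2) bba: {B,C,S}
  cell(1,3) baa: {B,C,S}
  cell(2,4) aab: {X2,X4,X5,X7}  orig:{}
  cell(0,3) bbaa: {B,C,S,X3,X6}  orig:{B,C,S}
  cell(1,4) baab: {B,C,S}
  cell(0,4) bbaab: {A,B,C,S,X3,X6}  orig:{A,B,C,S}

S ∈ T[0,4] ⇒ YES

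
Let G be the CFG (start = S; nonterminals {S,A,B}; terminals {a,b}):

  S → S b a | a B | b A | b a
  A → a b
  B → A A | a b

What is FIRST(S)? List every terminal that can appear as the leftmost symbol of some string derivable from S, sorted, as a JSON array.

Compute FIRST by fixpoint:
iter 1:
  A via A→a b: +{a}
  B via B→A A: +{a}
  S via S→a B: +{a}
  S via S→b A: +{b}
  FIRST(S)={a,b}  FIRST(A)={a}  FIRST(B)={a}
iter 2: done
  FIRST(S)={a,b}  FIRST(A)={a}  FIRST(B)={a}

FIRST(S) = ["a", "b"]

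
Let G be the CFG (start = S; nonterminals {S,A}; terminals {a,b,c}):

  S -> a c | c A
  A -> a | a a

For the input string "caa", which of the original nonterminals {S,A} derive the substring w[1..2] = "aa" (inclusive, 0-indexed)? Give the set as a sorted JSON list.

Convert to CNF:
  S -> T0 T1 | T1 A
  A -> T0 T0 | a
  T0 -> a
  T1 -> c

Fill CYK table bottom-up, restricted to cells inside w[1..2]:
  T[1,1] 'a' = {A,T0}  orig:{A}
  T[2,2] 'a' = {A,T0}  orig:{A}
  T[1,2] 'aa' = {A}

Original NTs in T[1,2] deriving "aa": ["A"]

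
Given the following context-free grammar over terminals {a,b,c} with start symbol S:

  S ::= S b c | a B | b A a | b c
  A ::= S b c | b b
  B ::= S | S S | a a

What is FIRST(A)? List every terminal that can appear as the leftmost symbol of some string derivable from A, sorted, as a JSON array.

FIRST sets, iterate to fixpoint:
pass 1:
  A via A→b b: +{b}
  B via B→a a: +{a}
  S via S→a B: +{a}
  S via S→b A a: +{b}
  FIRST[S]={a,b}  FIRST[A]={b}  FIRST[B]={a}
pass 2:
  A via A→S b c: +{a}
  B via B→S: +{b}
  FIRST[S]={a,b}  FIRST[A]={a,b}  FIRST[B]={a,b}
pass 3: done
  FIRST[S]={a,b}  FIRST[A]={a,b}  FIRST[B]={a,b}

FIRST(A) = ["a", "b"]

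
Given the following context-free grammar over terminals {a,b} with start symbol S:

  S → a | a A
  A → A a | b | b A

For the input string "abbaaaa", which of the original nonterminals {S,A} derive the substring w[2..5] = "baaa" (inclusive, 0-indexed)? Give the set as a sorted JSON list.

Convert to CNF:
  S -> T0 A | a
  A -> A T0 | T1 A | b
  T0 -> a
  T1 -> b

CYK fill, restricted to cells inside w[2..5]:
  T[2,2] 'b' = {A,T1}  orig:{A}
  T[3,3] 'a' = {S,T0}  orig:{S}
  T[4,4] 'a' = {S,T0}  orig:{S}
  T[5,5] 'a' = {S,T0}  orig:{S}
  T[2,3] 'ba' = {A}
  T[3,4] 'aa' = ∅
  T[4,5] 'aa' = ∅
  T[2,4] 'baa' = {A}
  T[3,5] 'aaa' = ∅
  T[2,5] 'baaa' = {A}

Original NTs in T[2,5] deriving "baaa": ["A"]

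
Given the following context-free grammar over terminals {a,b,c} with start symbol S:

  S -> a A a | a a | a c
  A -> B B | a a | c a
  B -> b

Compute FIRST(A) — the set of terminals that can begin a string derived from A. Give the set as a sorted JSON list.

Compute FIRST by fixpoint:
iter 1:
  A via A→a a: +{a}
  A via A→c a: +{c}
  B via B→b: +{b}
  S via S→a A a: +{a}
  FIRST(S)={a}  FIRST(A)={a,c}  FIRST(B)={b}
iter 2:
  A via A→B B: +{b}
  FIRST(S)={a}  FIRST(A)={a,b,c}  FIRST(B)={b}
iter 3: (stable)
  FIRST(S)={a}  FIRST(A)={a,b,c}  FIRST(B)={b}

FIRST(A) = ["a", "b", "c"]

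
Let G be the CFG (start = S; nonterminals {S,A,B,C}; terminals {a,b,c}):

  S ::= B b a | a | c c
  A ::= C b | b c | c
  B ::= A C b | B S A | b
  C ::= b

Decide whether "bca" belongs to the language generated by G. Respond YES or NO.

CNF form of G:
  S -> B X5 | T1 T1 | a
  A -> C T0 | T0 T1 | c
  B -> A X3 | B X4 | b
  C -> b
  T0 -> b
  T1 -> c
  T2 -> a
  X3 -> C T0
  X4 -> S A
  X5 -> T0 T2

CYK fill:
  T[0,0] 'b' = {B,C,T0}  orig:{B,C}
  T[1,1] 'c' = {A,T1}  orig:{A}
  T[2,2] 'a' = {S,T2}  orig:{S}
  T[0,1] 'bc' = {A}
  T[1,2] 'ca' = ∅
  T[0,2] 'bca' = ∅

S ∉ T[0,2] ⇒ NO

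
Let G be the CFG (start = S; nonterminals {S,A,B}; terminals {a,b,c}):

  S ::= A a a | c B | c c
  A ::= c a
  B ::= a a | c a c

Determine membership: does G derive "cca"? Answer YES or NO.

Convert to CNF:
  S -> A X3 | T0 B | T0 T0
  A -> T0 T1
  B -> T0 X2 | T1 T1
  T0 -> c
  T1 -> a
  X2 -> T1 T0
  X3 -> T1 T1

Fill CYK table bottom-up:
  T[0,0] 'c' = {T0}  orig:{}
  T[1,1] 'c' = {T0}  orig:{}
  T[2,2] 'a' = {T1}  orig:{}
  T[0,1] 'cc' = {S}
  T[1,2] 'ca' = {A}
  T[0,2] 'cca' = ∅

S ∉ T[0,2] ⇒ NO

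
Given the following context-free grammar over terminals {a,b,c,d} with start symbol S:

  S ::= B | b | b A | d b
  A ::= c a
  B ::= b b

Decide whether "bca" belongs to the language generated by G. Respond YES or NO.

Convert to CNF:
  S -> T2 A | T2 T2 | T3 T2 | b
  A -> T0 T1
  B -> T2 T2
  T0 -> c
  T1 -> a
  T2 -> b
  T3 -> d

Fill CYK table bottom-up:
  [0..0]={S,T2}  "b"  orig:{S}
  [1..1]={T0}  "c"  orig:{}
  [2..2]={T1}  "a"  orig:{}
  [0..1]=∅  "bc"
  [1..2]={A}  "ca"
  [0..2]={S}  "bca"

S ∈ T[0,2] ⇒ YES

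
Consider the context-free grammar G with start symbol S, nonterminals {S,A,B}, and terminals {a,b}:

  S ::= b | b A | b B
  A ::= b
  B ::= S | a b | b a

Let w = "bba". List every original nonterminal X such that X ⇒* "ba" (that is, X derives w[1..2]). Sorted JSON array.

Convert to CNF:
  S -> T1 A | T1 B | b
  A -> b
  B -> T0 T1 | T1 A | T1 B | T1 T0 | b
  T0 -> a
  T1 -> b

CYK table (by increasing span), restricted to cells inside w[1..2]:
  [1..1]={A,B,S,T1}  "b"  orig:{A,B,S}
  [2..2]={T0}  "a"  orig:{}
  [1..2]={B}  "ba"

Original NTs in T[1,2] deriving "ba": ["B"]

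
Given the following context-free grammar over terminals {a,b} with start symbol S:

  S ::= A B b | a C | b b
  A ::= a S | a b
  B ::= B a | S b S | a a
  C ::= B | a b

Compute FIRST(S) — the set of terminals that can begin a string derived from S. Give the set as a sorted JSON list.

FIRST sets, iterate to fixpoint:
pass 1:
  A via A→a S: +{a}
  B via B→a a: +{a}
  C via C→B: +{a}
  S via S→A B b: +{a}
  S via S→b b: +{b}
  FIRST(S)={a,b}  FIRST(A)={a}  FIRST(B)={a}  FIRST(C)={a}
pass 2:
  B via B→S b S: +{b}
  C via C→B: +{b}
  FIRST(S)={a,b}  FIRST(A)={a}  FIRST(B)={a,b}  FIRST(C)={a,b}
pass 3: (stable)
  FIRST(S)={a,b}  FIRST(A)={a}  FIRST(B)={a,b}  FIRST(C)={a,b}

FIRST(S) = ["a", "b"]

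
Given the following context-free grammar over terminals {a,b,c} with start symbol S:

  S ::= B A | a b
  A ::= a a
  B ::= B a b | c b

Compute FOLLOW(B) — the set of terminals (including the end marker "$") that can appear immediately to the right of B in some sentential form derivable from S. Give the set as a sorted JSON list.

FIRST iteration:
pass 1:
  A via A→a a: +{a}
  B via B→c b: +{c}
  S via S→B A: +{c}
  S via S→a b: +{a}
  FIRST[S]={a,c}  FIRST[A]={a}  FIRST[B]={c}
pass 2: done
  FIRST[S]={a,c}  FIRST[A]={a}  FIRST[B]={c}

FOLLOW iteration:
initialize: $ ∈ FOLLOW(S)
iter 1:
  B→B a b: FOLLOW(B) ⊇ FIRST(a) = {a}; new: +{a}
  S→B A: FOLLOW(A) ⊇ FOLLOW(S) ⊇ {$}; new: +{$}
  FOLLOW[S]={$}  FOLLOW[A]={$}  FOLLOW[B]={a}
iter 2: done
  FOLLOW[S]={$}  FOLLOW[A]={$}  FOLLOW[B]={a}

FOLLOW(B) = ["a"]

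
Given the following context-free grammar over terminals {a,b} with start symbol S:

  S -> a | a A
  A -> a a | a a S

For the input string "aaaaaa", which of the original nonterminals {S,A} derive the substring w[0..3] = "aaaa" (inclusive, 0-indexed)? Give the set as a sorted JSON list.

CNF form of G:
  S -> T0 A | a
  A -> T0 T0 | T0 X1
  T0 -> a
  X1 -> T0 S

Fill CYK table bottom-up — only the sub-triangle for w[0..3]:
  T[0,0] 'a' = {S,T0}  orig:{S}
  T[1,1] 'a' = {S,T0}  orig:{S}
  T[2,2] 'a' = {S,T0}  orig:{S}
  T[3,3] 'a' = {S,T0}  orig:{S}
  T[0,1] 'aa' = {A,X1}  orig:{A}
  T[1,2] 'aa' = {A,X1}  orig:{A}
  T[2,3] 'aa' = {A,X1}  orig:{A}
  T[0,2] 'aaa' = {A,S}
  T[1,3] 'aaa' = {A,S}
  T[0,3] 'aaaa' = {S,X1}  orig:{S}

Original NTs in T[0,3] deriving "aaaa": ["S"]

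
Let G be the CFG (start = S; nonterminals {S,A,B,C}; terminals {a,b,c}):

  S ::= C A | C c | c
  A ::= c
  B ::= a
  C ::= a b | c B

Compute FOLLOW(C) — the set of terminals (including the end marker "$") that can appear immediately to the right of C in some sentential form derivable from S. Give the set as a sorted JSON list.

Compute FIRST by fixpoint:
pass 1:
  A via A→c: +{c}
  B via B→a: +{a}
  C via C→a b: +{a}
  C via C→c B: +{c}
  S via S→C A: +{a,c}
  FIRST[S]={a,c}  FIRST[A]={c}  FIRST[B]={a}  FIRST[C]={a,c}
pass 2: (stable)
  FIRST[S]={a,c}  FIRST[A]={c}  FIRST[B]={a}  FIRST[C]={a,c}

FOLLOW sets:
FOLLOW(S) := {$}
iter 1:
  S→C A: FOLLOW(C) ⊇ FIRST(A) = {c}; new: +{c}
  S→C A: FOLLOW(A) ⊇ FOLLOW(S) ⊇ {$}; new: +{$}
  FOLLOW[S]={$}  FOLLOW[A]={$}  FOLLOW[B]={}  FOLLOW[C]={c}
iter 2:
  C→c B: FOLLOW(B) ⊇ FOLLOW(C) ⊇ {c}; new: +{c}
  FOLLOW[S]={$}  FOLLOW[A]={$}  FOLLOW[B]={c}  FOLLOW[C]={c}
iter 3: done
  FOLLOW[S]={$}  FOLLOW[A]={$}  FOLLOW[B]={c}  FOLLOW[C]={c}

FOLLOW(C) = ["c"]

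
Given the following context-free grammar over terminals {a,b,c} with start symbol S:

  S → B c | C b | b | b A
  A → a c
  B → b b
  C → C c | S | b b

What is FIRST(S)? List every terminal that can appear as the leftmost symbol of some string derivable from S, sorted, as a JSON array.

FIRST sets, iterate to fixpoint:
iter 1:
  A via A→a c: +{a}
  B via B→b b: +{b}
  C via C→b b: +{b}
  S via S→B c: +{b}
  FIRST[S]={b}  FIRST[A]={a}  FIRST[B]={b}  FIRST[C]={b}
iter 2: done
  FIRST[S]={b}  FIRST[A]={a}  FIRST[B]={b}  FIRST[C]={b}

FIRST(S) = ["b"]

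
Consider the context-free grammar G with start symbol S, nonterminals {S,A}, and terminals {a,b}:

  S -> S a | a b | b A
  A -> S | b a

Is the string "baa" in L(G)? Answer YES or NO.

CNF form of G:
  S -> S T0 | T0 T1 | T1 A
  A -> S T0 | T0 T1 | T1 A | T1 T0
  T0 -> a
  T1 -> b

Fill CYK table bottom-up:
  [0..0]={T1}  "b"  orig:{}
  [1..1]={T0}  "a"  orig:{}
  [2..2]={T0}  "a"  orig:{}
  [0..1]={A}  "ba"
  [1..2]=∅  "aa"
  [0..2]=∅  "baa"

S ∉ T[0,2] ⇒ NO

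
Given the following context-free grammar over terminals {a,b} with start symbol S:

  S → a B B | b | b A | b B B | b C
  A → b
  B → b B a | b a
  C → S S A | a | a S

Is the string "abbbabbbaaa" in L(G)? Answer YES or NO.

CNF form of G:
  S -> T0 A | T0 C | T0 X5 | T1 X4 | b
  A -> b
  B -> T0 T1 | T0 X2
  C -> S X3 | T1 S | a
  T0 -> b
  T1 -> a
  X2 -> B T1
  X3 -> S A
  X4 -> B B
  X5 -> B B

CYK fill:
  T[0,0] 'a' = {C,T1}  orig:{C}
  T[1,1] 'b' = {A,S,T0}  orig:{A,S}
  T[2,2] 'b' = {A,S,T0}  orig:{A,S}
  T[3,3] 'b' = {A,S,T0}  orig:{A,S}
  T[4,4] 'a' = {C,T1}  orig:{C}
  T[5,5] 'b' = {A,S,T0}  orig:{A,S}
  T[6,6] 'b' = {A,S,T0}  orig:{A,S}
  T[7,7] 'b' = {A,S,T0}  orig:{A,S}
  T[8,8] 'a' = {C,T1}  orig:{C}
  T[9,9] 'a' = {C,T1}  orig:{C}
  T[10,10] 'a' = {C,T1}  orig:{C}
  T[0,1] 'ab' = {C}
  T[1,2] 'bb' = {S,X3}  orig:{S}
  T[2,3] 'bb' = {S,X3}  orig:{S}
  T[3,4] 'ba' = {B,S}
  T[4,5] 'ab' = {C}
  T[5,6] 'bb' = {S,X3}  orig:{S}
  T[6,7] 'bb' = {S,X3}  orig:{S}
  T[7,8] 'ba' = {B,S}
  T[8,9] 'aa' = ∅
  T[9,10] 'aa' = ∅
  T[0,2] 'abb' = {C}
  T[1,3] 'bbb' = {C,X3}  orig:{C}
  T[2,4] 'bba' = ∅
  T[3,5] 'bab' = {S,X3}  orig:{S}
  T[4,6] 'abb' = {C}
  T[5,7] 'bbb' = {C,X3}  orig:{C}
  T[6,8] 'bba' = ∅
  T[7,9] 'baa' = {X2}  orig:{}
  T[8,10] 'aaa' = ∅
  T[0,3] 'abbb' = ∅
  T[1,4] 'bbba' = ∅
  T[2,5] 'bbab' = {C}
  T[3,6] 'babb' = {C,S,X3}  orig:{C,S}
  T[4,7] 'abbb' = ∅
  T[5,8] 'bbba' = ∅
  T[6,9] 'bbaa' = {B}
  T[7,10] 'baaa' = ∅
  T[0,4] 'abbba' = ∅
  T[1,5] 'bbbab' = {C,S}
  T[2,6] 'bbabb' = {C,S}
  T[3,7] 'babbb' = {C,X3}  orig:{C}
  T[4,8] 'abbba' = ∅
  T[5,9] 'bbbaa' = ∅
  T[6,10] 'bbaaa' = {X2}  orig:{}
  T[0,5] 'abbbab' = {C}
  T[1,6] 'bbbabb' = {C,S,X3}  orig:{C,S}
  T[2,7] 'bbabbb' = {C,S,X3}  orig:{C,S}
  T[3,8] 'babbba' = ∅
  T[4,9] 'abbbaa' = ∅
  T[5,10] 'bbbaaa' = {B}
  T[0,6] 'abbbabb' = {C}
  T[1,7] 'bbbabbb' = {C,S,X3}  orig:{C,S}
  T[2,8] 'bbabbba' = ∅
  T[3,9] 'babbbaa' = ∅
  T[4,10] 'abbbaaa' = ∅
  T[0,7] 'abbbabbb' = {C}
  T[1,8] 'bbbabbba' = ∅
  T[2,9] 'bbabbbaa' = ∅
  T[3,10] 'babbbaaa' = {X4,X5}  orig:{}
  T[0,8] 'abbbabbba' = ∅
  T[1,9] 'bbbabbbaa' = ∅
  T[2,10] 'bbabbbaaa' = {S}
  T[0,9] 'abbbabbbaa' = ∅
  T[1,10] 'bbbabbbaaa' = ∅
  T[0,10] 'abbbabbbaaa' = ∅

S ∉ T[0,10] ⇒ NO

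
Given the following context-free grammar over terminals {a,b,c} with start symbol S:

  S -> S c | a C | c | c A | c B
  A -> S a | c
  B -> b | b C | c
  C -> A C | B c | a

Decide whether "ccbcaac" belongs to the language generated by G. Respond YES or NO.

Convert to CNF:
  S -> S T2 | T0 C | T2 A | T2 B | c
  A -> S T0 | c
  B -> T1 C | b | c
  C -> A C | B T2 | a
  T0 -> a
  T1 -> b
  T2 -> c

CYK table (by increasing span):
  cell(0,0) c: {A,B,S,T2}  orig:{A,B,S}
  cell(1,1) c: {A,B,S,T2}  orig:{A,B,S}
  cell(2,2) b: {B,T1}  orig:{B}
  cell(3,3) c: {A,B,S,T2}  orig:{A,B,S}
  cell(4,4) a: {C,T0}  orig:{C}
  cell(5,5) a: {C,T0}  orig:{C}
  cell(6,6) c: {A,B,S,T2}  orig:{A,B,S}
  cell(0,1) cc: {C,S}
  cell(1,2) cb: {S}
  cell(2,3) bc: {C}
  cell(3,4) ca: {A,C}
  cell(4,5) aa: {S}
  cell(5,6) ac: ∅
  cell(0,2) ccb: ∅
  cell(1,3) cbc: {C,S}
  cell(2,4) bca: {B}
  cell(3,5) caa: {C}
  cell(4,6) aac: {S}
  cell(0,3) ccbc: {C}
  cell(1,4) cbca: {A,S}
  cell(2,5) bcaa: {B}
  cell(3,6) caac: ∅
  cell(0,4) ccbca: {S}
  cell(1,5) cbcaa: {A,C,S}
  cell(2,6) bcaac: {C}
  cell(0,5) ccbcaa: {A,C,S}
  cell(1,6) cbcaac: {C,S}
  cell(0,6) ccbcaac: {C,S}

S ∈ T[0,6] ⇒ YES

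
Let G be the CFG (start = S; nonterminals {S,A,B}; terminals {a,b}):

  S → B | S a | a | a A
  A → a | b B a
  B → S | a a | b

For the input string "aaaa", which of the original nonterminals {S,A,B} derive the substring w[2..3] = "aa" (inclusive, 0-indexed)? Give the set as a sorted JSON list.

Convert to CNF:
  S -> S T1 | T1 A | T1 T1 | a | b
  A -> T0 X2 | a
  B -> S T1 | T1 A | T1 T1 | a | b
  T0 -> b
  T1 -> a
  X2 -> B T1

CYK table (by increasing span), restricted to cells inside w[2..3]:
  [2..2]={A,B,S,T1}  "a"  orig:{A,B,S}
  [3..3]={A,B,S,T1}  "a"  orig:{A,B,S}
  [2..3]={B,S,X2}  "aa"  orig:{B,S}

Original NTs in T[2,3] deriving "aa": ["B", "S"]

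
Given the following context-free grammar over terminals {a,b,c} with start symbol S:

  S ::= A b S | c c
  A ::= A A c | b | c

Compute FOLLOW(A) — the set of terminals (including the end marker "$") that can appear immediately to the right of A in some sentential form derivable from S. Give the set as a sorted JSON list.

FIRST sets, iterate to fixpoint:
[1]
  A via A→b: +{b}
  A via A→c: +{c}
  S via S→A b S: +{b,c}
  FIRST(S)={b,c}  FIRST(A)={b,c}
[2] (stable)
  FIRST(S)={b,c}  FIRST(A)={b,c}

FOLLOW iteration:
initialize: $ ∈ FOLLOW(S)
[1]
  A→A A c: FOLLOW(A) ⊇ FIRST(A) = {b,c}; new: +{b,c}
  S: {$}  A: {b,c}
[2] done
  S: {$}  A: {b,c}

FOLLOW(A) = ["b", "c"]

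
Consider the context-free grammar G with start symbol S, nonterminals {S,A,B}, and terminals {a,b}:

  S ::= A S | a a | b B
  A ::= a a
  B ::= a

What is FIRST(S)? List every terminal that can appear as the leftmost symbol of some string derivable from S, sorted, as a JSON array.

FIRST sets, iterate to fixpoint:
pass 1:
  A via A→a a: +{a}
  B via B→a: +{a}
  S via S→A S: +{a}
  S via S→b B: +{b}
  S: {a,b}  A: {a}  B: {a}
pass 2: done
  S: {a,b}  A: {a}  B: {a}

FIRST(S) = ["a", "b"]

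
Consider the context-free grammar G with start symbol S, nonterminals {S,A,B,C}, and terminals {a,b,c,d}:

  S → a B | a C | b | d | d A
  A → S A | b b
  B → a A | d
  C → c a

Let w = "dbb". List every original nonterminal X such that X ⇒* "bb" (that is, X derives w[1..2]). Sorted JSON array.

Convert to CNF:
  S -> T1 B | T1 C | T3 A | b | d
  A -> S A | T0 T0
  B -> T1 A | d
  C -> T2 T1
  T0 -> b
  T1 -> a
  T2 -> c
  T3 -> d

CYK table (by increasing span), restricted to cells inside w[1..2]:
  [1..1]={S,T0}  "b"  orig:{S}
  [2..2]={S,T0}  "b"  orig:{S}
  [1..2]={A}  "bb"

Original NTs in T[1,2] deriving "bb": ["A"]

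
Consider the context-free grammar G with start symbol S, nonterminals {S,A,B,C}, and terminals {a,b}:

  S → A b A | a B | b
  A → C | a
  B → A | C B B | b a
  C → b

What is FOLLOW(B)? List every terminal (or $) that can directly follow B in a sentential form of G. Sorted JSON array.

Compute FIRST by fixpoint:
iter 1:
  A via A→a: +{a}
  B via B→A: +{a}
  B via B→b a: +{b}
  C via C→b: +{b}
  S via S→A b A: +{a}
  S via S→b: +{b}
  FIRST[S]={a,b}  FIRST[A]={a}  FIRST[B]={a,b}  FIRST[C]={b}
iter 2:
  A via A→C: +{b}
  FIRST[S]={a,b}  FIRST[A]={a,b}  FIRST[B]={a,b}  FIRST[C]={b}
iter 3: done
  FIRST[S]={a,b}  FIRST[A]={a,b}  FIRST[B]={a,b}  FIRST[C]={b}

FOLLOW iteration:
FOLLOW(S) := {$}
pass 1:
  B→C B B: FOLLOW(C) ⊇ FIRST(B) = {a,b}; new: +{a,b}
  B→C B B: FOLLOW(B) ⊇ FIRST(B) = {a,b}; new: +{a,b}
  S→A b A: FOLLOW(A) ⊇ FIRST(b) = {b}; new: +{b}
  S→A b A: FOLLOW(A) ⊇ FOLLOW(S) ⊇ {$}; new: +{$}
  S→a B: FOLLOW(B) ⊇ FOLLOW(S) ⊇ {$}; new: +{$}
  FOLLOW(S)={$}  FOLLOW(A)={$,b}  FOLLOW(B)={$,a,b}  FOLLOW(C)={a,b}
pass 2:
  A→C: FOLLOW(C) ⊇ FOLLOW(A) ⊇ {$,b}; new: +{$}
  B→A: FOLLOW(A) ⊇ FOLLOW(B) ⊇ {$,a,b}; new: +{a}
  FOLLOW(S)={$}  FOLLOW(A)={$,a,b}  FOLLOW(B)={$,a,b}  FOLLOW(C)={$,a,b}
pass 3: done
  FOLLOW(S)={$}  FOLLOW(A)={$,a,b}  FOLLOW(B)={$,a,b}  FOLLOW(C)={$,a,b}

FOLLOW(B) = ["$", "a", "b"]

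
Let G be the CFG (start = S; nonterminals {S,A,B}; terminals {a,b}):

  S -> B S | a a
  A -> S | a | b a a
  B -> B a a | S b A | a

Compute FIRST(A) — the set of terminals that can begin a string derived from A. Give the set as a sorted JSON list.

FIRST sets, iterate to fixpoint:
iter 1:
  A via A→a: +{a}
  A via A→b a a: +{b}
  B via B→a: +{a}
  S via S→B S: +{a}
  S: {a}  A: {a,b}  B: {a}
iter 2: (stable)
  S: {a}  A: {a,b}  B: {a}

FIRST(A) = ["a", "b"]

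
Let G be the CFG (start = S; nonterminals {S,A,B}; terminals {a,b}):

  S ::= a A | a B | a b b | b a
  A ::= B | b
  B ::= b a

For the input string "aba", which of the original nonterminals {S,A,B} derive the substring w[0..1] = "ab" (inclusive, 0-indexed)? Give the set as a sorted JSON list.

CNF form of G:
  S -> T0 T1 | T1 A | T1 B | T1 X2
  A -> T0 T1 | b
  B -> T0 T1
  T0 -> b
  T1 -> a
  X2 -> T0 T0

CYK table (by increasing span) — only the sub-triangle for w[0..1]:
  T[0,0] 'a' = {T1}  orig:{}
  T[1,1] 'b' = {A,T0}  orig:{A}
  T[0,1] 'ab' = {S}

Original NTs in T[0,1] deriving "ab": ["S"]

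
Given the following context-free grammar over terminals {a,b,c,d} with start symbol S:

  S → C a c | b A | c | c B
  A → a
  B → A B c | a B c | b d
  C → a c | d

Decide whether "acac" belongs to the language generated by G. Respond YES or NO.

Convert to CNF:
  S -> C X6 | T0 B | T2 A | c
  A -> a
  B -> A X4 | T1 X5 | T2 T3
  C -> T1 T0 | d
  T0 -> c
  T1 -> a
  T2 -> b
  T3 -> d
  X4 -> B T0
  X5 -> B T0
  X6 -> T1 T0

Fill CYK table bottom-up:
  cell(0,0) a: {A,T1}  orig:{A}
  cell(1,1) c: {S,T0}  orig:{S}
  cell(2,2) a: {A,T1}  orig:{A}
  cell(3,3) c: {S,T0}  orig:{S}
  cell(0,1) ac: {C,X6}  orig:{C}
  cell(1,2) ca: ∅
  cell(2,3) ac: {C,X6}  orig:{C}
  cell(0,2) aca: ∅
  cell(1,3) cac: ∅
  cell(0,3) acac: {S}

S ∈ T[0,3] ⇒ YES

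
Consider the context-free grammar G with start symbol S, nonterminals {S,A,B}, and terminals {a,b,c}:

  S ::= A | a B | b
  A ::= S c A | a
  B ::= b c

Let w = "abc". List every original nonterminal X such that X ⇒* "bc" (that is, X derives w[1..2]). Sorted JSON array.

Convert to CNF:
  S -> S X4 | T2 B | a | b
  A -> S X3 | a
  B -> T1 T0
  T0 -> c
  T1 -> b
  T2 -> a
  X3 -> T0 A
  X4 -> T0 A

CYK table (by increasing span), restricted to cells inside w[1..2]:
  T[1,1] 'b' = {S,T1}  orig:{S}
  T[2,2] 'c' = {T0}  orig:{}
  T[1,2] 'bc' = {B}

Original NTs in T[1,2] deriving "bc": ["B"]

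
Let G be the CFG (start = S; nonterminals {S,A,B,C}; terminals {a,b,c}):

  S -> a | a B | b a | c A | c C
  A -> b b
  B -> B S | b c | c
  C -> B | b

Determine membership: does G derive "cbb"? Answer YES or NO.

CNF form of G:
  S -> T0 T2 | T1 A | T1 C | T2 B | a
  A -> T0 T0
  B -> B S | T0 T1 | c
  C -> B S | T0 T1 | b | c
  T0 -> b
  T1 -> c
  T2 -> a

Fill CYK table bottom-up:
  [0..0]={B,C,T1}  "c"  orig:{B,C}
  [1..1]={C,T0}  "b"  orig:{C}
  [2..2]={C,T0}  "b"  orig:{C}
  [0..1]={S}  "cb"
  [1..2]={A}  "bb"
  [0..2]={S}  "cbb"

S ∈ T[0,2] ⇒ YES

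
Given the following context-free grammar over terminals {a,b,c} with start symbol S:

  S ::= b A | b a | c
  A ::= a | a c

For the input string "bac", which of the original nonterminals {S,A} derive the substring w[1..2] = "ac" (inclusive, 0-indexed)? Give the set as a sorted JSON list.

CNF form of G:
  S -> T2 A | T2 T0 | c
  A -> T0 T1 | a
  T0 -> a
  T1 -> c
  T2 -> b

CYK fill — only the sub-triangle for w[1..2]:
  [1..1]={A,T0}  "a"  orig:{A}
  [2..2]={S,T1}  "c"  orig:{S}
  [1..2]={A}  "ac"

Original NTs in T[1,2] deriving "ac": ["A"]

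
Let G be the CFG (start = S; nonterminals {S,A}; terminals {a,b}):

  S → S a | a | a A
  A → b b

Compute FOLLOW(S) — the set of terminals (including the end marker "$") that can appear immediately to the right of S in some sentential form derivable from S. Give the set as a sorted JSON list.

Compute FIRST by fixpoint:
[1]
  A via A→b b: +{b}
  S via S→a: +{a}
  S: {a}  A: {b}
[2] done
  S: {a}  A: {b}

FOLLOW sets:
initialize: $ ∈ FOLLOW(S)
round 1:
  S→S a: FOLLOW(S) ⊇ FIRST(a) = {a}; new: +{a}
  S→a A: FOLLOW(A) ⊇ FOLLOW(S) ⊇ {$,a}; new: +{$,a}
  FOLLOW[S]={$,a}  FOLLOW[A]={$,a}
round 2: (no change)
  FOLLOW[S]={$,a}  FOLLOW[A]={$,a}

FOLLOW(S) = ["$", "a"]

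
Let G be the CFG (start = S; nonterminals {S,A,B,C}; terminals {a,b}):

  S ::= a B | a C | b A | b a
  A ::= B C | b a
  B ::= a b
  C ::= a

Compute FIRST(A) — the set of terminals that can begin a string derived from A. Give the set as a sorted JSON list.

Compute FIRST by fixpoint:
iter 1:
  A via A→b a: +{b}
  B via B→a b: +{a}
  C via C→a: +{a}
  S via S→a B: +{a}
  S via S→b A: +{b}
  FIRST(S)={a,b}  FIRST(A)={b}  FIRST(B)={a}  FIRST(C)={a}
iter 2:
  A via A→B C: +{a}
  FIRST(S)={a,b}  FIRST(A)={a,b}  FIRST(B)={a}  FIRST(C)={a}
iter 3: (stable)
  FIRST(S)={a,b}  FIRST(A)={a,b}  FIRST(B)={a}  FIRST(C)={a}

FIRST(A) = ["a", "b"]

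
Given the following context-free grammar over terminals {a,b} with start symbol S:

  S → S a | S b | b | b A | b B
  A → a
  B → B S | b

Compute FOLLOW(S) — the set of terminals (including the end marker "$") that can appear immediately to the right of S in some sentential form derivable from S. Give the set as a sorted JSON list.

Compute FIRST by fixpoint:
iter 1:
  A via A→a: +{a}
  B via B→b: +{b}
  S via S→b: +{b}
  FIRST(S)={b}  FIRST(A)={a}  FIRST(B)={b}
iter 2: (stable)
  FIRST(S)={b}  FIRST(A)={a}  FIRST(B)={b}

FOLLOW sets:
seed FOLLOW(S) with $
round 1:
  B→B S: FOLLOW(B) ⊇ FIRST(S) = {b}; new: +{b}
  B→B S: FOLLOW(S) ⊇ FOLLOW(B) ⊇ {b}; new: +{b}
  S→S a: FOLLOW(S) ⊇ FIRST(a) = {a}; new: +{a}
  S→b A: FOLLOW(A) ⊇ FOLLOW(S) ⊇ {$,a,b}; new: +{$,a,b}
  S→b B: FOLLOW(B) ⊇ FOLLOW(S) ⊇ {$,a,b}; new: +{$,a}
  S: {$,a,b}  A: {$,a,b}  B: {$,a,b}
round 2: done
  S: {$,a,b}  A: {$,a,b}  B: {$,a,b}

FOLLOW(S) = ["$", "a", "b"]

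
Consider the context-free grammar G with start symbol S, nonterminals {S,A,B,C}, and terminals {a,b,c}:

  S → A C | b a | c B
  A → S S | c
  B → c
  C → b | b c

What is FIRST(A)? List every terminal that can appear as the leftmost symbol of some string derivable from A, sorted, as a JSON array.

FIRST sets, iterate to fixpoint:
iter 1:
  A via A→c: +{c}
  B via B→c: +{c}
  C via C→b: +{b}
  S via S→A C: +{c}
  S via S→b a: +{b}
  FIRST[S]={b,c}  FIRST[A]={c}  FIRST[B]={c}  FIRST[C]={b}
iter 2:
  A via A→S S: +{b}
  FIRST[S]={b,c}  FIRST[A]={b,c}  FIRST[B]={c}  FIRST[C]={b}
iter 3: — fixpoint
  FIRST[S]={b,c}  FIRST[A]={b,c}  FIRST[B]={c}  FIRST[C]={b}

FIRST(A) = ["b", "c"]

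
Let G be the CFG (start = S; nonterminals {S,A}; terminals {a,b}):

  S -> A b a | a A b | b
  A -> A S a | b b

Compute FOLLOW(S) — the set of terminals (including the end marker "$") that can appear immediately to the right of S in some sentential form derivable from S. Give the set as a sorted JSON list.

Compute FIRST by fixpoint:
iter 1:
  A via A→b b: +{b}
  S via S→A b a: +{b}
  S via S→a A b: +{a}
  FIRST(S)={a,b}  FIRST(A)={b}
iter 2: — fixpoint
  FIRST(S)={a,b}  FIRST(A)={b}

Compute FOLLOW by fixpoint:
initialize: $ ∈ FOLLOW(S)
[1]
  A→A S a: FOLLOW(A) ⊇ FIRST(S) = {a,b}; new: +{a,b}
  A→A S a: FOLLOW(S) ⊇ FIRST(a) = {a}; new: +{a}
  FOLLOW(S)={$,a}  FOLLOW(A)={a,b}
[2] — fixpoint
  FOLLOW(S)={$,a}  FOLLOW(A)={a,b}

FOLLOW(S) = ["$", "a"]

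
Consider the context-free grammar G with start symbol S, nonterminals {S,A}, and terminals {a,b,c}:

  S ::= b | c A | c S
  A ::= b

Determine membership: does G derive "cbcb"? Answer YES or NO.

CNF form of G:
  S -> T0 A | T0 S | b
  A -> b
  T0 -> c

Fill CYK table bottom-up:
  [0..0]={T0}  "c"  orig:{}
  [1..1]={A,S}  "b"
  [2..2]={T0}  "c"  orig:{}
  [3..3]={A,S}  "b"
  [0..1]={S}  "cb"
  [1..2]=∅  "bc"
  [2..3]={S}  "cb"
  [0..2]=∅  "cbc"
  [1..3]=∅  "bcb"
  [0..3]=∅  "cbcb"

S ∉ T[0,3] ⇒ NO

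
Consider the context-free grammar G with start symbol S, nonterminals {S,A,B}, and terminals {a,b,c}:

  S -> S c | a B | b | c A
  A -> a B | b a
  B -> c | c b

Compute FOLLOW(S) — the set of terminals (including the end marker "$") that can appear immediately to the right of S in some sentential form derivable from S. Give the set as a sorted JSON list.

FIRST iteration:
round 1:
  A via A→a B: +{a}
  A via A→b a: +{b}
  B via B→c: +{c}
  S via S→a B: +{a}
  S via S→b: +{b}
  S via S→c A: +{c}
  FIRST(S)={a,b,c}  FIRST(A)={a,b}  FIRST(B)={c}
round 2: (no change)
  FIRST(S)={a,b,c}  FIRST(A)={a,b}  FIRST(B)={c}

FOLLOW iteration:
seed FOLLOW(S) with $
round 1:
  S→S c: FOLLOW(S) ⊇ FIRST(c) = {c}; new: +{c}
  S→a B: FOLLOW(B) ⊇ FOLLOW(S) ⊇ {$,c}; new: +{$,c}
  S→c A: FOLLOW(A) ⊇ FOLLOW(S) ⊇ {$,c}; new: +{$,c}
  FOLLOW[S]={$,c}  FOLLOW[A]={$,c}  FOLLOW[B]={$,c}
round 2: (no change)
  FOLLOW[S]={$,c}  FOLLOW[A]={$,c}  FOLLOW[B]={$,c}

FOLLOW(S) = ["$", "c"]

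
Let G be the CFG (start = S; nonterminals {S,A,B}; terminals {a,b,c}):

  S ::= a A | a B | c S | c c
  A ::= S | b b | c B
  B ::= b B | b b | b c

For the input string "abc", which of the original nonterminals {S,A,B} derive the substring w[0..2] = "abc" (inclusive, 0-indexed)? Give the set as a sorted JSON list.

CNF form of G:
  S -> T0 A | T0 B | T2 S | T2 T2
  A -> T0 A | T0 B | T1 T1 | T2 B | T2 S | T2 T2
  B -> T1 B | T1 T1 | T1 T2
  T0 -> a
  T1 -> b
  T2 -> c

Fill CYK table bottom-up — only the sub-triangle for w[0..2]:
  cell(0,0) a: {T0}  orig:{}
  cell(1,1) b: {T1}  orig:{}
  cell(2,2) c: {T2}  orig:{}
  cell(0,1) ab: ∅
  cell(1,2) bc: {B}
  cell(0,2) abc: {A,S}

Original NTs in T[0,2] deriving "abc": ["A", "S"]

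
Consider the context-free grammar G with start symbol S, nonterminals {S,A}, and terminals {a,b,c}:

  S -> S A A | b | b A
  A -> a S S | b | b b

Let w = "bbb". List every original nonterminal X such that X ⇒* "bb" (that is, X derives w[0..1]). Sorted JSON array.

Convert to CNF:
  S -> S X3 | T1 A | b
  A -> T0 X2 | T1 T1 | b
  T0 -> a
  T1 -> b
  X2 -> S S
  X3 -> A A

CYK fill, restricted to cells inside w[0..1]:
  T[0,0] 'b' = {A,S,T1}  orig:{A,S}
  T[1,1] 'b' = {A,S,T1}  orig:{A,S}
  T[0,1] 'bb' = {A,S,X2,X3}  orig:{A,S}

Original NTs in T[0,1] deriving "bb": ["A", "S"]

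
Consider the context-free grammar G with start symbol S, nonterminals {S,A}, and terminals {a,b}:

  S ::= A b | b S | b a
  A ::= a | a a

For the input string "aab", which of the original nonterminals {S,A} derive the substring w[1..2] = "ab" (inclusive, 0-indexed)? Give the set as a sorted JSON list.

Convert to CNF:
  S -> A T1 | T1 S | T1 T0
  A -> T0 T0 | a
  T0 -> a
  T1 -> b

CYK fill, restricted to cells inside w[1..2]:
  T[1,1] 'a' = {A,T0}  orig:{A}
  T[2,2] 'b' = {T1}  orig:{}
  T[1,2] 'ab' = {S}

Original NTs in T[1,2] deriving "ab": ["S"]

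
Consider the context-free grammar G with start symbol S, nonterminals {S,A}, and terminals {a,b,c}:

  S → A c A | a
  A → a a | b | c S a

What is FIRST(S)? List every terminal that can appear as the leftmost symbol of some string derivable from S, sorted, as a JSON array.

Compute FIRST by fixpoint:
[1]
  A via A→a a: +{a}
  A via A→b: +{b}
  A via A→c S a: +{c}
  S via S→A c A: +{a,b,c}
  FIRST[S]={a,b,c}  FIRST[A]={a,b,c}
[2] (stable)
  FIRST[S]={a,b,c}  FIRST[A]={a,b,c}

FIRST(S) = ["a", "b", "c"]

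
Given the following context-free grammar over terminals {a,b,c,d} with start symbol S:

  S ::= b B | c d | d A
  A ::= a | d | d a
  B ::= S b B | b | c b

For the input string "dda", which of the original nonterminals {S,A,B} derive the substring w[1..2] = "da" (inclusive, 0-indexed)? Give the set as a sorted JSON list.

Convert to CNF:
  S -> T0 A | T2 B | T3 T0
  A -> T0 T1 | a | d
  B -> S X4 | T3 T2 | b
  T0 -> d
  T1 -> a
  T2 -> b
  T3 -> c
  X4 -> T2 B

CYK fill, restricted to cells inside w[1..2]:
  cell(1,1) d: {A,T0}  orig:{A}
  cell(2,2) a: {A,T1}  orig:{A}
  cell(1,2) da: {A,S}

Original NTs in T[1,2] deriving "da": ["A", "S"]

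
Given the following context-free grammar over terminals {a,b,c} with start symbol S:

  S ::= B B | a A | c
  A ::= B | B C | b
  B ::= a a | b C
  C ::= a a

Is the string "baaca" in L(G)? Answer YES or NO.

Convert to CNF:
  S -> B B | T0 A | c
  A -> B C | T0 T0 | T1 C | b
  B -> T0 T0 | T1 C
  C -> T0 T0
  T0 -> a
  T1 -> b

CYK fill:
  cell(0,0) b: {A,T1}  orig:{A}
  cell(1,1) a: {T0}  orig:{}
  cell(2,2) a: {T0}  orig:{}
  cell(3,3) c: {S}
  cell(4,4) a: {T0}  orig:{}
  cell(0,1) ba: ∅
  cell(1,2) aa: {A,B,C}
  cell(2,3) ac: ∅
  cell(3,4) ca: ∅
  cell(0,2) baa: {A,B}
  cell(1,3) aac: ∅
  cell(2,4) aca: ∅
  cell(0,3) baac: ∅
  cell(1,4) aaca: ∅
  cell(0,4) baaca: ∅

S ∉ T[0,4] ⇒ NO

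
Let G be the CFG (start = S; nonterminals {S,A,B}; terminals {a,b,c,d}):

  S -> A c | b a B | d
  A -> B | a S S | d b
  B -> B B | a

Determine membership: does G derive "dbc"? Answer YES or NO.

Convert to CNF:
  S -> A T3 | T2 X5 | d
  A -> B B | T0 X4 | T1 T2 | a
  B -> B B | a
  T0 -> a
  T1 -> d
  T2 -> b
  T3 -> c
  X4 -> S S
  X5 -> T0 B

CYK fill:
  cell(0,0) d: {S,T1}  orig:{S}
  cell(1,1) b: {T2}  orig:{}
  cell(2,2) c: {T3}  orig:{}
  cell(0,1) db: {A}
  cell(1,2) bc: ∅
  cell(0,2) dbc: {S}

S ∈ T[0,2] ⇒ YES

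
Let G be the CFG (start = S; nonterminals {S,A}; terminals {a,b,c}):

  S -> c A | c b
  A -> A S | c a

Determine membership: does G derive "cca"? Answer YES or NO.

CNF form of G:
  S -> T0 A | T0 T2
  A -> A S | T0 T1
  T0 -> c
  T1 -> a
  T2 -> b

CYK fill:
  T[0,0] 'c' = {T0}  orig:{}
  T[1,1] 'c' = {T0}  orig:{}
  T[2,2] 'a' = {T1}  orig:{}
  T[0,1] 'cc' = ∅
  T[1,2] 'ca' = {A}
  T[0,2] 'cca' = {S}

S ∈ T[0,2] ⇒ YES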